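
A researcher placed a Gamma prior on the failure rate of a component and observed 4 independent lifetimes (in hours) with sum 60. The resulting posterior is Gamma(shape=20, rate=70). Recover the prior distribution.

Gamma–exponential conjugacy: posterior shape = α + n, posterior rate = β + Σtᵢ.
So α = 20 − 4 = 16 and β = 70 − 60 = 10.

Gamma(shape=16, rate=10)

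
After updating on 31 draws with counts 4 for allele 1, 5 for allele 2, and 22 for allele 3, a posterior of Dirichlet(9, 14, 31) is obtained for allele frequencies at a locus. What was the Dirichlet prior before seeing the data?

For a Dirichlet(α) prior with multinomial counts c, the posterior is Dirichlet(α + c) componentwise.
Subtract each count from the matching posterior parameter: 9−4=5, 14−5=9, 31−22=9.

Dirichlet(5, 9, 9)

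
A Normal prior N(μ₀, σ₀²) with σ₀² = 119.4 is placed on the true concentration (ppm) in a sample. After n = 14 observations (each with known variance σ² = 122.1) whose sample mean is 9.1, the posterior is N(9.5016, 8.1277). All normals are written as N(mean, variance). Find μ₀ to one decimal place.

With known observation variance, the Normal–Normal posterior has precision τ_n = τ₀ + n/σ² and mean μ_n = (τ₀μ₀ + (n/σ²)x̄)/τ_n.
Here τ₀ = 1/119.4 = 0.008375 and τ_data = 14/122.1 = 0.114660, so τ_n = 0.123035.
Rearranging for μ₀: μ₀ = (μ_n·τ_n − τ_data·x̄)/τ₀ = (9.5016·0.123035 − 0.114660·9.1) / 0.008375 = 0.125623/0.008375 ≈ 15.0.

μ₀ = 15.0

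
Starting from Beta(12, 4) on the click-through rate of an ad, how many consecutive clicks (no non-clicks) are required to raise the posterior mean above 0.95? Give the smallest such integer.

After k clicks and 0 non-clicks the posterior is Beta(12+k, 4), with mean (12+k)/(12+4+k).
Set (12+k)/(16+k) > 0.95 and solve: k > (0.95·16 − 12)/(1 − 0.95) = 64.000.
The smallest integer exceeding 64.000 is 65, and checking k=65: (77)/(81) = 0.9506 > 0.95.

k = 65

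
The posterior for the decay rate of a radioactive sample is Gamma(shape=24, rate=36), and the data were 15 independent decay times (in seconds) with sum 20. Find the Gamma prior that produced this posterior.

Gamma–exponential conjugacy: posterior shape = α + n, posterior rate = β + Σtᵢ.
So α = 24 − 15 = 9 and β = 36 − 20 = 16.

Gamma(shape=9, rate=16)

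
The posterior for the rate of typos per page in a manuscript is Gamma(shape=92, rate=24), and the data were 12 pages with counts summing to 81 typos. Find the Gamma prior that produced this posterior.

Gamma(shape=11, rate=12)

A Gamma(α, β) prior (rate parametrization) on a Poisson rate with n observations summing to S gives posterior Gamma(α+S, β+n).
So α = 92 − 81 = 11 and β = 24 − 12 = 12.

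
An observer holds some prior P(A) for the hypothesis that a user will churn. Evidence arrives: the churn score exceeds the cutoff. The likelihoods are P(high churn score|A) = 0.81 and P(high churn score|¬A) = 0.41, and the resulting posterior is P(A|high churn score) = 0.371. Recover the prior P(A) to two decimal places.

P(A) = 0.23

Bayes' rule in odds form gives O(A|E) = O(A)·[P(E|A)/P(E|¬A)], hence O(A) = O(A|E)/LR.
Posterior odds = 0.371/(1−0.371) = 0.5898. LR = 0.81/0.41 = 1.9756.
Prior odds = 0.5898/1.9756 = 0.2985, so P(A) = 0.2985/(1+0.2985) ≈ 0.23.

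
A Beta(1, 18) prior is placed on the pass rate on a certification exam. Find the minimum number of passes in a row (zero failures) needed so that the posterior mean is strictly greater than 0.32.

k = 8

After k passes and 0 failures the posterior is Beta(1+k, 18), with mean (1+k)/(1+18+k).
Set (1+k)/(19+k) > 0.32 and solve: k > (0.32·19 − 1)/(1 − 0.32) = 7.471.
The smallest integer exceeding 7.471 is 8, and checking k=8: (9)/(27) = 0.3333 > 0.32.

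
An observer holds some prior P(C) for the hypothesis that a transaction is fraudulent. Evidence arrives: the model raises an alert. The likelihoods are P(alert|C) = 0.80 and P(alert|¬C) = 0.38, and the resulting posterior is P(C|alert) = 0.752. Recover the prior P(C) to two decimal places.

P(C) = 0.59

Bayes' rule in odds form gives O(C|E) = O(C)·[P(E|C)/P(E|¬C)], hence O(C) = O(C|E)/LR.
Posterior odds = 0.752/(1−0.752) = 3.0323. LR = 0.80/0.38 = 2.1053.
Prior odds = 3.0323/2.1053 = 1.4403, so P(C) = 1.4403/(1+1.4403) ≈ 0.59.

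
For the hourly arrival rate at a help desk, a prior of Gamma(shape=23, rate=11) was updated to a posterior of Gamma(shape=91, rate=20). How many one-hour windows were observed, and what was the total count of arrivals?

Gamma–Poisson conjugacy: posterior shape = α + Σxᵢ, posterior rate = β + n.
Matching: Σxᵢ = 91 − 23 = 68 and n = 20 − 11 = 9.

n = 9 one-hour windows with total 68 arrivals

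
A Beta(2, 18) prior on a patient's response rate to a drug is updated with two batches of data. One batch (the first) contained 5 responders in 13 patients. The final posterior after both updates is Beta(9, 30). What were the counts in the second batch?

2 responders and 4 non-responders

Because Beta–binomial updating is additive in the counts, the combined data contributed (α_post−α_prior, β_post−β_prior) successes and failures.
Total across both batches: 9−2=7 responders, 30−18=12 non-responders.
Subtract the first batch: 7−5=2 responders and 12−8=4 non-responders.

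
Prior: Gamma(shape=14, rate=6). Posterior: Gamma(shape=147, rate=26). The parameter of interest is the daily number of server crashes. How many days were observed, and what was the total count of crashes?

Gamma–Poisson conjugacy: posterior shape = α + Σxᵢ, posterior rate = β + n.
Matching: Σxᵢ = 147 − 14 = 133 and n = 26 − 6 = 20.

n = 20 days with total 133 crashes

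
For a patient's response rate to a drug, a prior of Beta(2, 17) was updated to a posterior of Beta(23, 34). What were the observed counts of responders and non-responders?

A Beta(α, β) prior with s successes and f failures in binomial data gives a Beta(α+s, β+f) posterior.
Match parameters: s=23−2=21, f=34−17=17.

21 responders and 17 non-responders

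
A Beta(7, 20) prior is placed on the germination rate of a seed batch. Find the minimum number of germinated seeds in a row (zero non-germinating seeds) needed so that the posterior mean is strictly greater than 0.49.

k = 13

After k germinated seeds and 0 non-germinating seeds the posterior is Beta(7+k, 20), with mean (7+k)/(7+20+k).
Set (7+k)/(27+k) > 0.49 and solve: k > (0.49·27 − 7)/(1 − 0.49) = 12.216.
The smallest integer exceeding 12.216 is 13.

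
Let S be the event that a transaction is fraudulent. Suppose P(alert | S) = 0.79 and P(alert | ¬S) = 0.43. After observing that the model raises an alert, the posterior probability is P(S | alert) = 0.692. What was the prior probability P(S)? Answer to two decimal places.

Bayes' rule in odds form gives O(S|E) = O(S)·[P(E|S)/P(E|¬S)], hence O(S) = O(S|E)/LR.
Posterior odds = 0.692/(1−0.692) = 2.2468. LR = 0.79/0.43 = 1.8372.
Prior odds = 2.2468/1.8372 = 1.2229, so P(S) = 1.2229/(1+1.2229) ≈ 0.55.

P(S) = 0.55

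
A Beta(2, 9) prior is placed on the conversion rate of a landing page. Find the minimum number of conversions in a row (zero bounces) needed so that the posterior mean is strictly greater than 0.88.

After k conversions and 0 bounces the posterior is Beta(2+k, 9), with mean (2+k)/(2+9+k).
Set (2+k)/(11+k) > 0.88 and solve: k > (0.88·11 − 2)/(1 − 0.88) = 64.000.
The smallest integer exceeding 64.000 is 65.

k = 65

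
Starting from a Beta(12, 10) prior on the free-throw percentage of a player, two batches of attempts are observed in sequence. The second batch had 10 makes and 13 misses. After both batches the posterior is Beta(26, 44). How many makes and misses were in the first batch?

4 makes and 21 misses

Because Beta–binomial updating is additive in the counts, the combined data contributed (α_post−α_prior, β_post−β_prior) successes and failures.
Total across both batches: 26−12=14 makes, 44−10=34 misses.
Subtract the second batch: 14−10=4 makes and 34−13=21 misses.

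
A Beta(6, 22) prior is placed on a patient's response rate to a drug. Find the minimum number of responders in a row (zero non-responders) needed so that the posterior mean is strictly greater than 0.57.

After k responders and 0 non-responders the posterior is Beta(6+k, 22), with mean (6+k)/(6+22+k).
Set (6+k)/(28+k) > 0.57 and solve: k > (0.57·28 − 6)/(1 − 0.57) = 23.163.
The smallest integer exceeding 23.163 is 24.

k = 24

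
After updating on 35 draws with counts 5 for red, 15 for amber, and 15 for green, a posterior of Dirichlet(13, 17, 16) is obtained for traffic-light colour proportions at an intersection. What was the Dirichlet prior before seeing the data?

Dirichlet(8, 2, 1)

For a Dirichlet(α) prior with multinomial counts c, the posterior is Dirichlet(α + c) componentwise.
Subtract each count from the matching posterior parameter: 13−5=8, 17−15=2, 16−15=1.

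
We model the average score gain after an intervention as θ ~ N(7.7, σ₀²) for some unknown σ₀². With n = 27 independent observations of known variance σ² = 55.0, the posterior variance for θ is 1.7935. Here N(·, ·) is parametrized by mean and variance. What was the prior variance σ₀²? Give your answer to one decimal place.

σ₀² = 15.0

Posterior precision equals prior precision plus data precision: 1/σ_n² = 1/σ₀² + n/σ².
So 1/σ₀² = 1/1.7935 − 27/55.0 = 0.557569 − 0.490909 = 0.066660.
Hence σ₀² = 1/0.066660 ≈ 15.0.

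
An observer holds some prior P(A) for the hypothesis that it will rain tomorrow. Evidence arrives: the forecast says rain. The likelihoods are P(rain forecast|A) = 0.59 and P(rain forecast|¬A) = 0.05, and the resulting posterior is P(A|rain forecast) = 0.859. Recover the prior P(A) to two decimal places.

Bayes' rule in odds form gives O(A|E) = O(A)·[P(E|A)/P(E|¬A)], hence O(A) = O(A|E)/LR.
Posterior odds = 0.859/(1−0.859) = 6.0922. LR = 0.59/0.05 = 11.8000.
Prior odds = 6.0922/11.8000 = 0.5163, so P(A) = 0.5163/(1+0.5163) ≈ 0.34.

P(A) = 0.34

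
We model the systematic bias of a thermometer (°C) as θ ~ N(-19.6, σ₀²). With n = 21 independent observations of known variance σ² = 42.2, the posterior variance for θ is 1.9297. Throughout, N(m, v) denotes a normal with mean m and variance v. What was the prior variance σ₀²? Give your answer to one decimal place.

σ₀² = 48.6

Posterior precision equals prior precision plus data precision: 1/σ_n² = 1/σ₀² + n/σ².
So 1/σ₀² = 1/1.9297 − 21/42.2 = 0.518215 − 0.497630 = 0.020585.
Hence σ₀² = 1/0.020585 ≈ 48.6.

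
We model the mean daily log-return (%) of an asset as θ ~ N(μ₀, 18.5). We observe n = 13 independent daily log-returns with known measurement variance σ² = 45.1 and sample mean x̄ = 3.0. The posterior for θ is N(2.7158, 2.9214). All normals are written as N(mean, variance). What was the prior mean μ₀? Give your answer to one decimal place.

The posterior mean is a precision-weighted average: μ_n = (τ₀μ₀ + τ_data·x̄)/(τ₀+τ_data), with τ₀=1/σ₀² and τ_data=n/σ².
Here τ₀ = 1/18.5 = 0.054054 and τ_data = 13/45.1 = 0.288248, so τ_n = 0.342302.
Rearranging for μ₀: μ₀ = (μ_n·τ_n − τ_data·x̄)/τ₀ = (2.7158·0.342302 − 0.288248·3.0) / 0.054054 = 0.064880/0.054054 ≈ 1.2.

μ₀ = 1.2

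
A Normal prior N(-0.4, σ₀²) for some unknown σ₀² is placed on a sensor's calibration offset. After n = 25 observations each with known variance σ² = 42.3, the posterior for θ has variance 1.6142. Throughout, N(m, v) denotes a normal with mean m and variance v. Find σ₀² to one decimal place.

Posterior precision equals prior precision plus data precision: 1/σ_n² = 1/σ₀² + n/σ².
So 1/σ₀² = 1/1.6142 − 25/42.3 = 0.619502 − 0.591017 = 0.028485.
Hence σ₀² = 1/0.028485 ≈ 35.1.

σ₀² = 35.1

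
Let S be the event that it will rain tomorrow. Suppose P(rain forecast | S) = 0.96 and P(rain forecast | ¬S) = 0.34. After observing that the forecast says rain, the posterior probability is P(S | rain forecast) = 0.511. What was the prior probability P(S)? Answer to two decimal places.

Bayes' rule in odds form gives O(S|E) = O(S)·[P(E|S)/P(E|¬S)], hence O(S) = O(S|E)/LR.
Posterior odds = 0.511/(1−0.511) = 1.0450. LR = 0.96/0.34 = 2.8235.
Prior odds = 1.0450/2.8235 = 0.3701, so P(S) = 0.3701/(1+0.3701) ≈ 0.27.

P(S) = 0.27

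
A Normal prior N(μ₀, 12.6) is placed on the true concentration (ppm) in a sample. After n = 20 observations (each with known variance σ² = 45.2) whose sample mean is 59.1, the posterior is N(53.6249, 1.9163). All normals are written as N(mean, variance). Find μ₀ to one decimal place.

μ₀ = 23.1

The posterior mean is a precision-weighted average: μ_n = (τ₀μ₀ + τ_data·x̄)/(τ₀+τ_data), with τ₀=1/σ₀² and τ_data=n/σ².
Here τ₀ = 1/12.6 = 0.079365 and τ_data = 20/45.2 = 0.442478, so τ_n = 0.521843.
Rearranging for μ₀: μ₀ = (μ_n·τ_n − τ_data·x̄)/τ₀ = (53.6249·0.521843 − 0.442478·59.1) / 0.079365 = 1.833329/0.079365 ≈ 23.1.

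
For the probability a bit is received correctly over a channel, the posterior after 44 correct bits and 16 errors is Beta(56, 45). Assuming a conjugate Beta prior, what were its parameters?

Under Beta–binomial conjugacy the posterior parameters are (a+s, b+f).
So a = 56 − 44 = 12 and b = 45 − 16 = 29.

Beta(12, 29)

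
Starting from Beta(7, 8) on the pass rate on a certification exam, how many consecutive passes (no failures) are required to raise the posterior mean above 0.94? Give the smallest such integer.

k = 119

After k passes and 0 failures the posterior is Beta(7+k, 8), with mean (7+k)/(7+8+k).
Set (7+k)/(15+k) > 0.94 and solve: k > (0.94·15 − 7)/(1 − 0.94) = 118.333.
The smallest integer exceeding 118.333 is 119.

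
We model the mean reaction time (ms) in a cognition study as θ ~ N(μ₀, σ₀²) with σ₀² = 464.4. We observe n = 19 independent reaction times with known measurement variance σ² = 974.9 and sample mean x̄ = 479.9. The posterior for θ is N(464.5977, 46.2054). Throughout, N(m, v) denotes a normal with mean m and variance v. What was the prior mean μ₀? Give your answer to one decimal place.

μ₀ = 326.1

The posterior mean is a precision-weighted average: μ_n = (τ₀μ₀ + τ_data·x̄)/(τ₀+τ_data), with τ₀=1/σ₀² and τ_data=n/σ².
Here τ₀ = 1/464.4 = 0.002153 and τ_data = 19/974.9 = 0.019489, so τ_n = 0.021642.
Rearranging for μ₀: μ₀ = (μ_n·τ_n − τ_data·x̄)/τ₀ = (464.5977·0.021642 − 0.019489·479.9) / 0.002153 = 0.702052/0.002153 ≈ 326.1.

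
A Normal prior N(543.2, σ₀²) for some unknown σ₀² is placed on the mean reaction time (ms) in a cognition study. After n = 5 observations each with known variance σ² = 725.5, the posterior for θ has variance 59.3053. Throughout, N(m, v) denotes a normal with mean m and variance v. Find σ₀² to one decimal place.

σ₀² = 100.3

For the Normal–Normal model with known σ², precisions add: τ_n = τ₀ + n/σ².
So 1/σ₀² = 1/59.3053 − 5/725.5 = 0.016862 − 0.006892 = 0.009970.
Hence σ₀² = 1/0.009970 ≈ 100.3.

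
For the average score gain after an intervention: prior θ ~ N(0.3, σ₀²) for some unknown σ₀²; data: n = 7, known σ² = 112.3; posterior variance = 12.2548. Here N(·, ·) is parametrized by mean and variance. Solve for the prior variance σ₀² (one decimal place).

σ₀² = 51.9

Posterior precision equals prior precision plus data precision: 1/σ_n² = 1/σ₀² + n/σ².
So 1/σ₀² = 1/12.2548 − 7/112.3 = 0.081601 − 0.062333 = 0.019268.
Hence σ₀² = 1/0.019268 ≈ 51.9.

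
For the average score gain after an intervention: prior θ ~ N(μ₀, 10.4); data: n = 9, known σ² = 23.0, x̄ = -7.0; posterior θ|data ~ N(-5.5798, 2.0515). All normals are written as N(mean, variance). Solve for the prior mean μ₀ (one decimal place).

The posterior mean is a precision-weighted average: μ_n = (τ₀μ₀ + τ_data·x̄)/(τ₀+τ_data), with τ₀=1/σ₀² and τ_data=n/σ².
Here τ₀ = 1/10.4 = 0.096154 and τ_data = 9/23.0 = 0.391304, so τ_n = 0.487458.
Rearranging for μ₀: μ₀ = (μ_n·τ_n − τ_data·x̄)/τ₀ = (-5.5798·0.487458 − 0.391304·-7.0) / 0.096154 = 0.019210/0.096154 ≈ 0.2.

μ₀ = 0.2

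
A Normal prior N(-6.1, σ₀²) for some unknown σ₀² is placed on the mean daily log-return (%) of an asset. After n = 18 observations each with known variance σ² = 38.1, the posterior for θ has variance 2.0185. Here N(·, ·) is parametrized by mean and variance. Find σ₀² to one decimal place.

Posterior precision equals prior precision plus data precision: 1/σ_n² = 1/σ₀² + n/σ².
So 1/σ₀² = 1/2.0185 − 18/38.1 = 0.495417 − 0.472441 = 0.022976.
Hence σ₀² = 1/0.022976 ≈ 43.5.

σ₀² = 43.5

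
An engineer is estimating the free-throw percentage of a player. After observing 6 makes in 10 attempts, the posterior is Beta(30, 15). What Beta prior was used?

Under Beta–binomial conjugacy the posterior parameters are (a+s, b+f).
Subtract the data counts: 30−6=24, 15−4=11.

Beta(24, 11)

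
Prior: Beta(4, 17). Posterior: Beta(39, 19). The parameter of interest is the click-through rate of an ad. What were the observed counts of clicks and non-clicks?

Under Beta–binomial conjugacy the posterior parameters are (α+s, β+f).
So s = 39 − 4 = 35 and f = 19 − 17 = 2.

35 clicks and 2 non-clicks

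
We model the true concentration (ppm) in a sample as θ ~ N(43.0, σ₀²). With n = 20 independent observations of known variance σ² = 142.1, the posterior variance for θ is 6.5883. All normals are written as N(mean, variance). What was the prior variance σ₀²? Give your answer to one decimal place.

For the Normal–Normal model with known σ², precisions add: τ_n = τ₀ + n/σ².
So 1/σ₀² = 1/6.5883 − 20/142.1 = 0.151784 − 0.140746 = 0.011038.
Hence σ₀² = 1/0.011038 ≈ 90.6.

σ₀² = 90.6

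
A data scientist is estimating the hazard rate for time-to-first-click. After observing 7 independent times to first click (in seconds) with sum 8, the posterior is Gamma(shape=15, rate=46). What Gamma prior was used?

Gamma–exponential conjugacy: posterior shape = α + n, posterior rate = β + Σtᵢ.
So α = 15 − 7 = 8 and β = 46 − 8 = 38.

Gamma(shape=8, rate=38)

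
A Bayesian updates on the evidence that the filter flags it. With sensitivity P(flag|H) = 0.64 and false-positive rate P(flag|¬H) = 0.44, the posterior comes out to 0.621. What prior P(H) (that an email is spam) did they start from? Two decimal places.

P(H) = 0.53

Bayes' rule in odds form gives O(H|E) = O(H)·[P(E|H)/P(E|¬H)], hence O(H) = O(H|E)/LR.
Posterior odds = 0.621/(1−0.621) = 1.6385. LR = 0.64/0.44 = 1.4545.
Prior odds = 1.6385/1.4545 = 1.1265, so P(H) = 1.1265/(1+1.1265) ≈ 0.53.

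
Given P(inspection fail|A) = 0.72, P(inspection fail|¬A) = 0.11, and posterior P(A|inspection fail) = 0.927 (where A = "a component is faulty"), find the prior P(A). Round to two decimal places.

P(A) = 0.66

Bayes' rule in odds form gives O(A|E) = O(A)·[P(E|A)/P(E|¬A)], hence O(A) = O(A|E)/LR.
Posterior odds = 0.927/(1−0.927) = 12.6986. LR = 0.72/0.11 = 6.5455.
Prior odds = 12.6986/6.5455 = 1.9401, so P(A) = 1.9401/(1+1.9401) ≈ 0.66.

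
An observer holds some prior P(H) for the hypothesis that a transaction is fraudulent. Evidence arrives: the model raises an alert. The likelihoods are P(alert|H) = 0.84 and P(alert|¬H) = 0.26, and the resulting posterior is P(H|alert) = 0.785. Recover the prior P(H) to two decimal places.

P(H) = 0.53

Bayes' rule in odds form gives O(H|E) = O(H)·[P(E|H)/P(E|¬H)], hence O(H) = O(H|E)/LR.
Posterior odds = 0.785/(1−0.785) = 3.6512. LR = 0.84/0.26 = 3.2308.
Prior odds = 3.6512/3.2308 = 1.1301, so P(H) = 1.1301/(1+1.1301) ≈ 0.53.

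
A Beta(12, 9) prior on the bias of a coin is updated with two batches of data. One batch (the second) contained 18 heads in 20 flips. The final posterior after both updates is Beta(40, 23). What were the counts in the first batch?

10 heads and 12 tails

Sequential conjugate updates are equivalent to a single update on the pooled data, so total successes = posterior α − prior α and total failures = posterior β − prior β.
Total across both batches: 40−12=28 heads, 23−9=14 tails.
Subtract the second batch: 28−18=10 heads and 14−2=12 tails.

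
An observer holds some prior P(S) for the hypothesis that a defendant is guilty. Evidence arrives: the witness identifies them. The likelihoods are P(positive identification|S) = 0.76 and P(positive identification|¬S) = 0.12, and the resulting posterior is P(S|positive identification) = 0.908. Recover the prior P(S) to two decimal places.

In odds form, posterior odds = prior odds × likelihood ratio, so prior odds = posterior odds ÷ LR.
Posterior odds = 0.908/(1−0.908) = 9.8696. LR = 0.76/0.12 = 6.3333.
Prior odds = 9.8696/6.3333 = 1.5584, so P(S) = 1.5584/(1+1.5584) ≈ 0.61.

P(S) = 0.61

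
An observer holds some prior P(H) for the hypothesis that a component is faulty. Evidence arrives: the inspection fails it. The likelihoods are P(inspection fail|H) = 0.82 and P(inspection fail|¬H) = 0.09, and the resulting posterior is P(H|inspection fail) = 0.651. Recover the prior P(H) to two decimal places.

P(H) = 0.17

Bayes' rule in odds form gives O(H|E) = O(H)·[P(E|H)/P(E|¬H)], hence O(H) = O(H|E)/LR.
Posterior odds = 0.651/(1−0.651) = 1.8653. LR = 0.82/0.09 = 9.1111.
Prior odds = 1.8653/9.1111 = 0.2047, so P(H) = 0.2047/(1+0.2047) ≈ 0.17.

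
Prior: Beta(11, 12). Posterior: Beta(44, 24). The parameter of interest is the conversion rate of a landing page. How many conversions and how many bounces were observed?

33 conversions and 12 bounces

Beta is conjugate to the binomial likelihood: posterior = Beta(a+s, b+f).
So s = 44 − 11 = 33 and f = 24 − 12 = 12.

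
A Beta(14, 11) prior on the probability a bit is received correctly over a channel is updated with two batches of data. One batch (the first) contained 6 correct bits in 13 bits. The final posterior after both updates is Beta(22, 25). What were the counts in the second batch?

2 correct bits and 7 errors

Sequential conjugate updates are equivalent to a single update on the pooled data, so total successes = posterior α − prior α and total failures = posterior β − prior β.
Total across both batches: 22−14=8 correct bits, 25−11=14 errors.
Subtract the first batch: 8−6=2 correct bits and 14−7=7 errors.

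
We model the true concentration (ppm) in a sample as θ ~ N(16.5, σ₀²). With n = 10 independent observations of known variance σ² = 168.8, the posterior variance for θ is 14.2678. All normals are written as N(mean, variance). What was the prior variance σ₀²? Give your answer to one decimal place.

σ₀² = 92.2

For the Normal–Normal model with known σ², precisions add: τ_n = τ₀ + n/σ².
So 1/σ₀² = 1/14.2678 − 10/168.8 = 0.070088 − 0.059242 = 0.010846.
Hence σ₀² = 1/0.010846 ≈ 92.2.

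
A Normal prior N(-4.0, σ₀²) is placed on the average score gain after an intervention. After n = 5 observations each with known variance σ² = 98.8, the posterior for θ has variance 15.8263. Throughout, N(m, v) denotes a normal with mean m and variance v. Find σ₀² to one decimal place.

For the Normal–Normal model with known σ², precisions add: τ_n = τ₀ + n/σ².
So 1/σ₀² = 1/15.8263 − 5/98.8 = 0.063186 − 0.050607 = 0.012579.
Hence σ₀² = 1/0.012579 ≈ 79.5.

σ₀² = 79.5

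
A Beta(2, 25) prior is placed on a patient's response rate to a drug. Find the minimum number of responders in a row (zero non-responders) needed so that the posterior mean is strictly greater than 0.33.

After k responders and 0 non-responders the posterior is Beta(2+k, 25), with mean (2+k)/(2+25+k).
Set (2+k)/(27+k) > 0.33 and solve: k > (0.33·27 − 2)/(1 − 0.33) = 10.313.
The smallest integer exceeding 10.313 is 11.

k = 11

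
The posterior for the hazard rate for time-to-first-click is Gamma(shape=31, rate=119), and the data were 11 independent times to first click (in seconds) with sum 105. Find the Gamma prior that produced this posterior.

Gamma(shape=20, rate=14)

Gamma–exponential conjugacy: posterior shape = α + n, posterior rate = β + Σtᵢ.
So α = 31 − 11 = 20 and β = 119 − 105 = 14.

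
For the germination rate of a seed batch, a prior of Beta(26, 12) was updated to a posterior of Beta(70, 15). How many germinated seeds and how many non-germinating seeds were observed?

Under Beta–binomial conjugacy the posterior parameters are (α+s, β+f).
Match parameters: s=70−26=44, f=15−12=3.

44 germinated seeds and 3 non-germinating seeds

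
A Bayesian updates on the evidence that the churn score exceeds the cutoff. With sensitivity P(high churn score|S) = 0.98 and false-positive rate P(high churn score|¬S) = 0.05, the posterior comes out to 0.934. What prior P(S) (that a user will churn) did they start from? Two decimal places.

P(S) = 0.42

In odds form, posterior odds = prior odds × likelihood ratio, so prior odds = posterior odds ÷ LR.
Posterior odds = 0.934/(1−0.934) = 14.1515. LR = 0.98/0.05 = 19.6000.
Prior odds = 14.1515/19.6000 = 0.7220, so P(S) = 0.7220/(1+0.7220) ≈ 0.42.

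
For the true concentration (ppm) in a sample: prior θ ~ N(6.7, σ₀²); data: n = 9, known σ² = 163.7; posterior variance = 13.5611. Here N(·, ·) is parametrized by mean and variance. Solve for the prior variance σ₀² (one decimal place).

σ₀² = 53.3

Posterior precision equals prior precision plus data precision: 1/σ_n² = 1/σ₀² + n/σ².
So 1/σ₀² = 1/13.5611 − 9/163.7 = 0.073740 − 0.054979 = 0.018761.
Hence σ₀² = 1/0.018761 ≈ 53.3.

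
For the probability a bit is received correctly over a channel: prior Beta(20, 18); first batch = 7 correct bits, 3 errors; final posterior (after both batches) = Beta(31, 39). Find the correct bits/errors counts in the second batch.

Because Beta–binomial updating is additive in the counts, the combined data contributed (α_post−α_prior, β_post−β_prior) successes and failures.
Total across both batches: 31−20=11 correct bits, 39−18=21 errors.
Subtract the first batch: 11−7=4 correct bits and 21−3=18 errors.

4 correct bits and 18 errors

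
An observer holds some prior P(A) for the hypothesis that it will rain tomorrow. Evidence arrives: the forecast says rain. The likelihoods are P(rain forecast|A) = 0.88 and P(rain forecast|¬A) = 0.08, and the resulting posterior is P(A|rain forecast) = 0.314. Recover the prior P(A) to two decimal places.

Bayes' rule in odds form gives O(A|E) = O(A)·[P(E|A)/P(E|¬A)], hence O(A) = O(A|E)/LR.
Posterior odds = 0.314/(1−0.314) = 0.4577. LR = 0.88/0.08 = 11.0000.
Prior odds = 0.4577/11.0000 = 0.0416, so P(A) = 0.0416/(1+0.0416) ≈ 0.04.

P(A) = 0.04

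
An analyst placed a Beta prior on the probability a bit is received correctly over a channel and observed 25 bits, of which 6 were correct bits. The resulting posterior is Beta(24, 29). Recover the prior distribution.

Beta(18, 10)

Beta is conjugate to the binomial likelihood: posterior = Beta(a+s, b+f).
Subtract the data counts: 24−6=18, 29−19=10.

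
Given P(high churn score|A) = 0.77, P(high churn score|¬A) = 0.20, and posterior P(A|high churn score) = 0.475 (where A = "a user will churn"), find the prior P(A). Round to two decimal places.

In odds form, posterior odds = prior odds × likelihood ratio, so prior odds = posterior odds ÷ LR.
Posterior odds = 0.475/(1−0.475) = 0.9048. LR = 0.77/0.20 = 3.8500.
Prior odds = 0.9048/3.8500 = 0.2350, so P(A) = 0.2350/(1+0.2350) ≈ 0.19.

P(A) = 0.19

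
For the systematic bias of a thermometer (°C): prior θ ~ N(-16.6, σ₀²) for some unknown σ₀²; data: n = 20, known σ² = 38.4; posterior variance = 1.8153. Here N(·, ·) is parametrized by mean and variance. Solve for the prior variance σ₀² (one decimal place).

For the Normal–Normal model with known σ², precisions add: τ_n = τ₀ + n/σ².
So 1/σ₀² = 1/1.8153 − 20/38.4 = 0.550873 − 0.520833 = 0.030040.
Hence σ₀² = 1/0.030040 ≈ 33.3.

σ₀² = 33.3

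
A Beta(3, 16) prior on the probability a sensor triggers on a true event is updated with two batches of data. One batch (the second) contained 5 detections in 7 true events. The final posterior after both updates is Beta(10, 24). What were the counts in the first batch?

Because Beta–binomial updating is additive in the counts, the combined data contributed (α_post−α_prior, β_post−β_prior) successes and failures.
Total across both batches: 10−3=7 detections, 24−16=8 misses.
Subtract the second batch: 7−5=2 detections and 8−2=6 misses.

2 detections and 6 misses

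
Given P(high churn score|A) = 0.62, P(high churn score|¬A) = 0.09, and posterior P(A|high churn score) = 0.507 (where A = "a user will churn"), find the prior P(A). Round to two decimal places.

Bayes' rule in odds form gives O(A|E) = O(A)·[P(E|A)/P(E|¬A)], hence O(A) = O(A|E)/LR.
Posterior odds = 0.507/(1−0.507) = 1.0284. LR = 0.62/0.09 = 6.8889.
Prior odds = 1.0284/6.8889 = 0.1493, so P(A) = 0.1493/(1+0.1493) ≈ 0.13.

P(A) = 0.13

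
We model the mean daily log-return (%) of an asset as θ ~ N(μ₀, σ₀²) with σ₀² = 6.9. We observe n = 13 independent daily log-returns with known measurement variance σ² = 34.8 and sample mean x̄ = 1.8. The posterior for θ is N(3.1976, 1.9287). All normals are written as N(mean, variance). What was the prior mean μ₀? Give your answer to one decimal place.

μ₀ = 6.8

The posterior mean is a precision-weighted average: μ_n = (τ₀μ₀ + τ_data·x̄)/(τ₀+τ_data), with τ₀=1/σ₀² and τ_data=n/σ².
Here τ₀ = 1/6.9 = 0.144928 and τ_data = 13/34.8 = 0.373563, so τ_n = 0.518491.
Rearranging for μ₀: μ₀ = (μ_n·τ_n − τ_data·x̄)/τ₀ = (3.1976·0.518491 − 0.373563·1.8) / 0.144928 = 0.985513/0.144928 ≈ 6.8.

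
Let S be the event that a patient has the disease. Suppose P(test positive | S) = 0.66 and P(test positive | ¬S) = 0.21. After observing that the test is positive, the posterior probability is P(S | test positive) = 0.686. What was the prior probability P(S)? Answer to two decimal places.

P(S) = 0.41

Bayes' rule in odds form gives O(S|E) = O(S)·[P(E|S)/P(E|¬S)], hence O(S) = O(S|E)/LR.
Posterior odds = 0.686/(1−0.686) = 2.1847. LR = 0.66/0.21 = 3.1429.
Prior odds = 2.1847/3.1429 = 0.6951, so P(S) = 0.6951/(1+0.6951) ≈ 0.41.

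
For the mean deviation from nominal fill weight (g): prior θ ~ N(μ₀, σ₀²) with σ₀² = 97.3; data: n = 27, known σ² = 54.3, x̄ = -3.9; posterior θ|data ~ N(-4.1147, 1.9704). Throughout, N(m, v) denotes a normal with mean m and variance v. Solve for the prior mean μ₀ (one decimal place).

With known observation variance, the Normal–Normal posterior has precision τ_n = τ₀ + n/σ² and mean μ_n = (τ₀μ₀ + (n/σ²)x̄)/τ_n.
Here τ₀ = 1/97.3 = 0.010277 and τ_data = 27/54.3 = 0.497238, so τ_n = 0.507515.
Rearranging for μ₀: μ₀ = (μ_n·τ_n − τ_data·x̄)/τ₀ = (-4.1147·0.507515 − 0.497238·-3.9) / 0.010277 = -0.149044/0.010277 ≈ -14.5.

μ₀ = -14.5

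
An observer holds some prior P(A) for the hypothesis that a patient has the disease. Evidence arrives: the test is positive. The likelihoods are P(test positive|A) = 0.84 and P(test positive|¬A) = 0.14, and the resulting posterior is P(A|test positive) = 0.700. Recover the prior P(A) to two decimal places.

Bayes' rule in odds form gives O(A|E) = O(A)·[P(E|A)/P(E|¬A)], hence O(A) = O(A|E)/LR.
Posterior odds = 0.700/(1−0.700) = 2.3333. LR = 0.84/0.14 = 6.0000.
Prior odds = 2.3333/6.0000 = 0.3889, so P(A) = 0.3889/(1+0.3889) ≈ 0.28.

P(A) = 0.28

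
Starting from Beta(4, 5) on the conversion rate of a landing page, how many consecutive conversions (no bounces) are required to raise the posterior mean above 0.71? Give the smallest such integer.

After k conversions and 0 bounces the posterior is Beta(4+k, 5), with mean (4+k)/(4+5+k).
Set (4+k)/(9+k) > 0.71 and solve: k > (0.71·9 − 4)/(1 − 0.71) = 8.241.
The smallest integer exceeding 8.241 is 9.

k = 9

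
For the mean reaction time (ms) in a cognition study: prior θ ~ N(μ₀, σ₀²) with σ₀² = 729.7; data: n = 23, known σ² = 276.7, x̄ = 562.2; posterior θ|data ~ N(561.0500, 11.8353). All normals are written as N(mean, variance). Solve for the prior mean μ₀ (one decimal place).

The posterior mean is a precision-weighted average: μ_n = (τ₀μ₀ + τ_data·x̄)/(τ₀+τ_data), with τ₀=1/σ₀² and τ_data=n/σ².
Here τ₀ = 1/729.7 = 0.001370 and τ_data = 23/276.7 = 0.083123, so τ_n = 0.084493.
Rearranging for μ₀: μ₀ = (μ_n·τ_n − τ_data·x̄)/τ₀ = (561.0500·0.084493 − 0.083123·562.2) / 0.001370 = 0.673047/0.001370 ≈ 491.3.

μ₀ = 491.3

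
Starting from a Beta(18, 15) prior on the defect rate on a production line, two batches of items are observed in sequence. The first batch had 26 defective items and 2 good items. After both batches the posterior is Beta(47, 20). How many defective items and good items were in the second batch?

Because Beta–binomial updating is additive in the counts, the combined data contributed (α_post−α_prior, β_post−β_prior) successes and failures.
Total across both batches: 47−18=29 defective items, 20−15=5 good items.
Subtract the first batch: 29−26=3 defective items and 5−2=3 good items.

3 defective items and 3 good items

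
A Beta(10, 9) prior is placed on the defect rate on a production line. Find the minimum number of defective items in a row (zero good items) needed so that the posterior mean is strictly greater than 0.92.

After k defective items and 0 good items the posterior is Beta(10+k, 9), with mean (10+k)/(10+9+k).
Set (10+k)/(19+k) > 0.92 and solve: k > (0.92·19 − 10)/(1 − 0.92) = 93.500.
The smallest integer exceeding 93.500 is 94, and checking k=94: (104)/(113) = 0.9204 > 0.92.

k = 94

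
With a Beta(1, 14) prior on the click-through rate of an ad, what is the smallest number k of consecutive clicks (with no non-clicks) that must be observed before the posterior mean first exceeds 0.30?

k = 6

After k clicks and 0 non-clicks the posterior is Beta(1+k, 14), with mean (1+k)/(1+14+k).
Set (1+k)/(15+k) > 0.30 and solve: k > (0.30·15 − 1)/(1 − 0.30) = 5.000.
The smallest integer exceeding 5.000 is 6.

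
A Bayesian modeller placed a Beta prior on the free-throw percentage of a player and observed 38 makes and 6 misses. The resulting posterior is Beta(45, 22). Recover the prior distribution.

Under Beta–binomial conjugacy the posterior parameters are (α+s, β+f).
So α = 45 − 38 = 7 and β = 22 − 6 = 16.

Beta(7, 16)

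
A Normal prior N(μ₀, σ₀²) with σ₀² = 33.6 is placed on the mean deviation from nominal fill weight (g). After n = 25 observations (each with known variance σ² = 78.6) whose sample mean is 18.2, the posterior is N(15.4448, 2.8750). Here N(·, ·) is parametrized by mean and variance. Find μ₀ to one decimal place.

With known observation variance, the Normal–Normal posterior has precision τ_n = τ₀ + n/σ² and mean μ_n = (τ₀μ₀ + (n/σ²)x̄)/τ_n.
Here τ₀ = 1/33.6 = 0.029762 and τ_data = 25/78.6 = 0.318066, so τ_n = 0.347828.
Rearranging for μ₀: μ₀ = (μ_n·τ_n − τ_data·x̄)/τ₀ = (15.4448·0.347828 − 0.318066·18.2) / 0.029762 = -0.416667/0.029762 ≈ -14.0.

μ₀ = -14.0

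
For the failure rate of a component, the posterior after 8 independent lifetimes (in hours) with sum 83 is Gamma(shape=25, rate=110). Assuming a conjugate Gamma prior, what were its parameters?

For an exponential likelihood with a Gamma(α, β) prior on the rate, n observations with total T give posterior Gamma(α+n, β+T).
So α = 25 − 8 = 17 and β = 110 − 83 = 27.

Gamma(shape=17, rate=27)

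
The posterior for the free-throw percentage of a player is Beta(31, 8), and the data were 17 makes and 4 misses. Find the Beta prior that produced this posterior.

Beta(14, 4)

Beta is conjugate to the binomial likelihood: posterior = Beta(α+s, β+f).
So α = 31 − 17 = 14 and β = 8 − 4 = 4.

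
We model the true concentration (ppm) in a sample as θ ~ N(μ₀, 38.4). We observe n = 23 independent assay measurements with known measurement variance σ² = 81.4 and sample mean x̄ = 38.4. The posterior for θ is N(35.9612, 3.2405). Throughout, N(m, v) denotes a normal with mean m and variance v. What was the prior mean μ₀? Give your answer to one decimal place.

μ₀ = 9.5

With known observation variance, the Normal–Normal posterior has precision τ_n = τ₀ + n/σ² and mean μ_n = (τ₀μ₀ + (n/σ²)x̄)/τ_n.
Here τ₀ = 1/38.4 = 0.026042 and τ_data = 23/81.4 = 0.282555, so τ_n = 0.308597.
Rearranging for μ₀: μ₀ = (μ_n·τ_n − τ_data·x̄)/τ₀ = (35.9612·0.308597 − 0.282555·38.4) / 0.026042 = 0.247406/0.026042 ≈ 9.5.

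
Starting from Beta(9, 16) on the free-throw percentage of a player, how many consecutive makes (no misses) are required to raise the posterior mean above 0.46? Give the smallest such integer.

After k makes and 0 misses the posterior is Beta(9+k, 16), with mean (9+k)/(9+16+k).
Set (9+k)/(25+k) > 0.46 and solve: k > (0.46·25 − 9)/(1 − 0.46) = 4.630.
The smallest integer exceeding 4.630 is 5, and checking k=5: (14)/(30) = 0.4667 > 0.46.

k = 5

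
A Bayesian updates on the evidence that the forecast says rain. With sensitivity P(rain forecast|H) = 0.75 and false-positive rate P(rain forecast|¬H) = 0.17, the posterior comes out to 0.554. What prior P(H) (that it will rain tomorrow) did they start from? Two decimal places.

P(H) = 0.22

Bayes' rule in odds form gives O(H|E) = O(H)·[P(E|H)/P(E|¬H)], hence O(H) = O(H|E)/LR.
Posterior odds = 0.554/(1−0.554) = 1.2422. LR = 0.75/0.17 = 4.4118.
Prior odds = 1.2422/4.4118 = 0.2816, so P(H) = 0.2816/(1+0.2816) ≈ 0.22.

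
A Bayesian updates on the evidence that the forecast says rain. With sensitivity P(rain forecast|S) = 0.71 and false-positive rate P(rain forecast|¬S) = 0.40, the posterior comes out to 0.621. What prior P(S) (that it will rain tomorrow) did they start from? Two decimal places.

Bayes' rule in odds form gives O(S|E) = O(S)·[P(E|S)/P(E|¬S)], hence O(S) = O(S|E)/LR.
Posterior odds = 0.621/(1−0.621) = 1.6385. LR = 0.71/0.40 = 1.7750.
Prior odds = 1.6385/1.7750 = 0.9231, so P(S) = 0.9231/(1+0.9231) ≈ 0.48.

P(S) = 0.48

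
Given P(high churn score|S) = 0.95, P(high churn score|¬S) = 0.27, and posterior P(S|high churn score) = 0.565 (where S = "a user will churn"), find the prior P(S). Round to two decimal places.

P(S) = 0.27

In odds form, posterior odds = prior odds × likelihood ratio, so prior odds = posterior odds ÷ LR.
Posterior odds = 0.565/(1−0.565) = 1.2989. LR = 0.95/0.27 = 3.5185.
Prior odds = 1.2989/3.5185 = 0.3692, so P(S) = 0.3692/(1+0.3692) ≈ 0.27.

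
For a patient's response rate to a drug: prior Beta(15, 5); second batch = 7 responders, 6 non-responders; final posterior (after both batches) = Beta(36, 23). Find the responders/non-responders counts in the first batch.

Sequential conjugate updates are equivalent to a single update on the pooled data, so total successes = posterior α − prior α and total failures = posterior β − prior β.
Total across both batches: 36−15=21 responders, 23−5=18 non-responders.
Subtract the second batch: 21−7=14 responders and 18−6=12 non-responders.

14 responders and 12 non-responders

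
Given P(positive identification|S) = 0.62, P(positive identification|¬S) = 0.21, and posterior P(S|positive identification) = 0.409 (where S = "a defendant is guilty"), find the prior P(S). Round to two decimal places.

P(S) = 0.19

Bayes' rule in odds form gives O(S|E) = O(S)·[P(E|S)/P(E|¬S)], hence O(S) = O(S|E)/LR.
Posterior odds = 0.409/(1−0.409) = 0.6920. LR = 0.62/0.21 = 2.9524.
Prior odds = 0.6920/2.9524 = 0.2344, so P(S) = 0.2344/(1+0.2344) ≈ 0.19.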